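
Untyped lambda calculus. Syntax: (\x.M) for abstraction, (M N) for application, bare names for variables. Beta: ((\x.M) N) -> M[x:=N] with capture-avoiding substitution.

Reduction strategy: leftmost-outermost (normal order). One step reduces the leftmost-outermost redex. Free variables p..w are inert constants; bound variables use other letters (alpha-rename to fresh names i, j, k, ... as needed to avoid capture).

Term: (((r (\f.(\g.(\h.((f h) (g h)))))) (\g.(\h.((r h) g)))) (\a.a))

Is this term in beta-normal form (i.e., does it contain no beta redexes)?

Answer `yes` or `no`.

Term: (((r (\f.(\g.(\h.((f h) (g h)))))) (\g.(\h.((r h) g)))) (\a.a))
No beta redexes found.

Answer: yes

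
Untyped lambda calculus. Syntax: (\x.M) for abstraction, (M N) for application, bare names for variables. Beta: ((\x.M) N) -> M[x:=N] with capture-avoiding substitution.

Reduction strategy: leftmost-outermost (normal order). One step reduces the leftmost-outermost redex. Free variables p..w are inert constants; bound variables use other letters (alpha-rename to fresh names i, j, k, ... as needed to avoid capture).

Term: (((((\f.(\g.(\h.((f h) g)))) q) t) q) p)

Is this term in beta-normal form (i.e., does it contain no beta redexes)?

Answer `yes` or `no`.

Term: (((((\f.(\g.(\h.((f h) g)))) q) t) q) p)
Found 1 beta redex(es).

Answer: no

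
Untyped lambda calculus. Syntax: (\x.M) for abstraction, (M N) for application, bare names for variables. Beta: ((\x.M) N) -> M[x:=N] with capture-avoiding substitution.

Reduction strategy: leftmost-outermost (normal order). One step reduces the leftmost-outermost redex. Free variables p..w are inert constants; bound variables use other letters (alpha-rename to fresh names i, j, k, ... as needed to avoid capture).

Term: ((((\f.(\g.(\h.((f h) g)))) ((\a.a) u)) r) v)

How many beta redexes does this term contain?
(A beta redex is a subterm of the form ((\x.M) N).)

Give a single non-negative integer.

Term: ((((\f.(\g.(\h.((f h) g)))) ((\a.a) u)) r) v)
  Redex: ((\f.(\g.(\h.((f h) g)))) ((\a.a) u))
  Redex: ((\a.a) u)
Total redexes: 2

Answer: 2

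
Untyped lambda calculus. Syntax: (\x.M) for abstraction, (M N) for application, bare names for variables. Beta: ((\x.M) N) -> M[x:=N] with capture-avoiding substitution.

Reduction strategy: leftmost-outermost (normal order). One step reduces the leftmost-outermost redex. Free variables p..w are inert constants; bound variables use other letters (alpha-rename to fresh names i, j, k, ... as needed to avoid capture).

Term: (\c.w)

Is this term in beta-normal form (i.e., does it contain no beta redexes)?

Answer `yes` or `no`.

Term: (\c.w)
No beta redexes found.

Answer: yes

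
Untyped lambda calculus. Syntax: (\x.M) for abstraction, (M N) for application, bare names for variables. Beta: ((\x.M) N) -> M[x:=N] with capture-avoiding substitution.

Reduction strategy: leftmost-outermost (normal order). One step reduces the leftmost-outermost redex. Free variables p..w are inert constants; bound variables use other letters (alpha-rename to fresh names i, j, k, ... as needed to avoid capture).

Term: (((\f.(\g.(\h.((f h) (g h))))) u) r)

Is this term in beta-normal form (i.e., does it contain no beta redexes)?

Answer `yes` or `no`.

Answer: no

Derivation:
Term: (((\f.(\g.(\h.((f h) (g h))))) u) r)
Found 1 beta redex(es).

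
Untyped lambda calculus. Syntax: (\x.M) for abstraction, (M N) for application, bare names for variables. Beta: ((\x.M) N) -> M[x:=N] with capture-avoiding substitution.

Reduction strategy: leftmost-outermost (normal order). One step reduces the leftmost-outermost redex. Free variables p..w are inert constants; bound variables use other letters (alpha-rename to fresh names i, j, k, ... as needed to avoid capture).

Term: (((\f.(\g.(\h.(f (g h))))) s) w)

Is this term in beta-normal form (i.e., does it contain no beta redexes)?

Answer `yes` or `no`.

Answer: no

Derivation:
Term: (((\f.(\g.(\h.(f (g h))))) s) w)
Found 1 beta redex(es).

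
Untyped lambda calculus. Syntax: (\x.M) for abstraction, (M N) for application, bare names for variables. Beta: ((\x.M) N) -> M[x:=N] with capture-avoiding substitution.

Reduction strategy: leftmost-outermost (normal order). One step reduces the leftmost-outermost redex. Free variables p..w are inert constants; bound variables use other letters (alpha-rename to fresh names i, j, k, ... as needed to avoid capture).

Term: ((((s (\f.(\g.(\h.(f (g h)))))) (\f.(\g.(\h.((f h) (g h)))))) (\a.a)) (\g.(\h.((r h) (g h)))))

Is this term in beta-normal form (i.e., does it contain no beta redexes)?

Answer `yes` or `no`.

Term: ((((s (\f.(\g.(\h.(f (g h)))))) (\f.(\g.(\h.((f h) (g h)))))) (\a.a)) (\g.(\h.((r h) (g h)))))
No beta redexes found.

Answer: yes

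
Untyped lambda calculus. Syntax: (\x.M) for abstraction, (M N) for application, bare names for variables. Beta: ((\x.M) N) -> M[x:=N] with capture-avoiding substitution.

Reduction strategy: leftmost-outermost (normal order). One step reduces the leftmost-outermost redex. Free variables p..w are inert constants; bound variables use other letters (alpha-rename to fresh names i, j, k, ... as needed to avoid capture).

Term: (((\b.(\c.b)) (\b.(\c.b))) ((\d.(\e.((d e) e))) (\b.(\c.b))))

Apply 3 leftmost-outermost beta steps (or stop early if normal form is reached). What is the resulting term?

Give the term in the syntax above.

Answer: (\b.(\c.b))

Derivation:
Step 0: (((\b.(\c.b)) (\b.(\c.b))) ((\d.(\e.((d e) e))) (\b.(\c.b))))
Step 1: ((\c.(\b.(\c.b))) ((\d.(\e.((d e) e))) (\b.(\c.b))))
Step 2: (\b.(\c.b))
Step 3: (normal form reached)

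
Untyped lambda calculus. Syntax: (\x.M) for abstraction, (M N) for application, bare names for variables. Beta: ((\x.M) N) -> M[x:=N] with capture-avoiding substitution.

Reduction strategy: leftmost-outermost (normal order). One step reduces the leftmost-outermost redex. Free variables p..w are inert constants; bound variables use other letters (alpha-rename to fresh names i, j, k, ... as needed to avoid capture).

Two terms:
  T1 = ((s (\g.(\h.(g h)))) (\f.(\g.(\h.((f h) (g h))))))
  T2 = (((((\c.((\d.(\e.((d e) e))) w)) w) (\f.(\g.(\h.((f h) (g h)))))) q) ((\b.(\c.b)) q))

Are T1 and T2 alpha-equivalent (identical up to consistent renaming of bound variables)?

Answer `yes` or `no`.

Answer: no

Derivation:
Term 1: ((s (\g.(\h.(g h)))) (\f.(\g.(\h.((f h) (g h))))))
Term 2: (((((\c.((\d.(\e.((d e) e))) w)) w) (\f.(\g.(\h.((f h) (g h)))))) q) ((\b.(\c.b)) q))
Alpha-equivalence: compare structure up to binder renaming.
Result: False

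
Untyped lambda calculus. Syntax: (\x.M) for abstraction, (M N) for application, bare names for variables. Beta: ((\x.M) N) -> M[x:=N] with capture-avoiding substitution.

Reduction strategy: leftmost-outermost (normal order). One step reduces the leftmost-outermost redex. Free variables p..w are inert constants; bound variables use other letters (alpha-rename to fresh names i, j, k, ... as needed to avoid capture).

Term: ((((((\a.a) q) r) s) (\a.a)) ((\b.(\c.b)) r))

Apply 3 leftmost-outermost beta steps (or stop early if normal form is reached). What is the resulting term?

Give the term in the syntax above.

Step 0: ((((((\a.a) q) r) s) (\a.a)) ((\b.(\c.b)) r))
Step 1: ((((q r) s) (\a.a)) ((\b.(\c.b)) r))
Step 2: ((((q r) s) (\a.a)) (\c.r))
Step 3: (normal form reached)

Answer: ((((q r) s) (\a.a)) (\c.r))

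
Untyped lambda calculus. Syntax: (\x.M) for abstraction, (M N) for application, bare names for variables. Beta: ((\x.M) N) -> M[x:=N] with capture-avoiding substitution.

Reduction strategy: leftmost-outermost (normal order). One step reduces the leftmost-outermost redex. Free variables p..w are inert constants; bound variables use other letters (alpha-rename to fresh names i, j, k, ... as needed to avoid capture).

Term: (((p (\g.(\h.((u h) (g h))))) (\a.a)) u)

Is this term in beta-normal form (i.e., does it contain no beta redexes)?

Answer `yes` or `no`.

Term: (((p (\g.(\h.((u h) (g h))))) (\a.a)) u)
No beta redexes found.

Answer: yes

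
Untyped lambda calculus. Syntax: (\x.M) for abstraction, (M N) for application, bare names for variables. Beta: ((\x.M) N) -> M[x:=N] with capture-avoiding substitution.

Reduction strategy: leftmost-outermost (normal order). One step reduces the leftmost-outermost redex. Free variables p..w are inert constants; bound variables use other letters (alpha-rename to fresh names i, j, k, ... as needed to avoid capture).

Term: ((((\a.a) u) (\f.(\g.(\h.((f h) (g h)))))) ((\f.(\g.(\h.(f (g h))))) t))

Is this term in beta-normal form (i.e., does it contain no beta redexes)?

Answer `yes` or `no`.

Answer: no

Derivation:
Term: ((((\a.a) u) (\f.(\g.(\h.((f h) (g h)))))) ((\f.(\g.(\h.(f (g h))))) t))
Found 2 beta redex(es).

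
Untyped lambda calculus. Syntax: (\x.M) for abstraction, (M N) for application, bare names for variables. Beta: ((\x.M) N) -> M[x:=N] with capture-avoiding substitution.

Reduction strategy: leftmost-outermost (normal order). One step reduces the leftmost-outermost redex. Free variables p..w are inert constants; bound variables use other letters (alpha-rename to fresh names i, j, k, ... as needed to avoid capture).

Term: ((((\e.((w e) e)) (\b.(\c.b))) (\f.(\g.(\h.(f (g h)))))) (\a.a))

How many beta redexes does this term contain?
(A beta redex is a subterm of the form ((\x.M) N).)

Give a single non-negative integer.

Answer: 1

Derivation:
Term: ((((\e.((w e) e)) (\b.(\c.b))) (\f.(\g.(\h.(f (g h)))))) (\a.a))
  Redex: ((\e.((w e) e)) (\b.(\c.b)))
Total redexes: 1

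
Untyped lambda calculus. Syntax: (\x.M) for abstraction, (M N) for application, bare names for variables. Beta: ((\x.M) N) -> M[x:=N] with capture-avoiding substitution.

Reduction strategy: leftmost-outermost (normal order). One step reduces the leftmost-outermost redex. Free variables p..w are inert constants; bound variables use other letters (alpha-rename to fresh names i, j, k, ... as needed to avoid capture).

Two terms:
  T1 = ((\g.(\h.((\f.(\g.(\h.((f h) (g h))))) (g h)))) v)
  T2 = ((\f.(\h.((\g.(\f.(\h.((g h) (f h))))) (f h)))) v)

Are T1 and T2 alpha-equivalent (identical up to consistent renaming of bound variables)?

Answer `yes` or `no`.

Answer: yes

Derivation:
Term 1: ((\g.(\h.((\f.(\g.(\h.((f h) (g h))))) (g h)))) v)
Term 2: ((\f.(\h.((\g.(\f.(\h.((g h) (f h))))) (f h)))) v)
Alpha-equivalence: compare structure up to binder renaming.
Result: True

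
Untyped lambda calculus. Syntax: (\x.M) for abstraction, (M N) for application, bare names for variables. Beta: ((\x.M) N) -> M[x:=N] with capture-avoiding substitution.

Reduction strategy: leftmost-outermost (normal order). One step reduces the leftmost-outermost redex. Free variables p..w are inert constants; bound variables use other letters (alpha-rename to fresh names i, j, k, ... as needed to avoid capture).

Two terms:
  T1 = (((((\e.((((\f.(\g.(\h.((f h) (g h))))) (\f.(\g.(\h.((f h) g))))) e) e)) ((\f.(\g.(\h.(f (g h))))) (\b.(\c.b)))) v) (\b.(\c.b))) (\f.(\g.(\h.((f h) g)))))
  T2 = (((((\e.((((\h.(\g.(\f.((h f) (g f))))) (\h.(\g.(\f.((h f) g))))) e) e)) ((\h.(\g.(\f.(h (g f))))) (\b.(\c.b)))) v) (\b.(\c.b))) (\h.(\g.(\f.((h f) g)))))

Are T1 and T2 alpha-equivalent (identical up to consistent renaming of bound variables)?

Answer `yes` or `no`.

Term 1: (((((\e.((((\f.(\g.(\h.((f h) (g h))))) (\f.(\g.(\h.((f h) g))))) e) e)) ((\f.(\g.(\h.(f (g h))))) (\b.(\c.b)))) v) (\b.(\c.b))) (\f.(\g.(\h.((f h) g)))))
Term 2: (((((\e.((((\h.(\g.(\f.((h f) (g f))))) (\h.(\g.(\f.((h f) g))))) e) e)) ((\h.(\g.(\f.(h (g f))))) (\b.(\c.b)))) v) (\b.(\c.b))) (\h.(\g.(\f.((h f) g)))))
Alpha-equivalence: compare structure up to binder renaming.
Result: True

Answer: yes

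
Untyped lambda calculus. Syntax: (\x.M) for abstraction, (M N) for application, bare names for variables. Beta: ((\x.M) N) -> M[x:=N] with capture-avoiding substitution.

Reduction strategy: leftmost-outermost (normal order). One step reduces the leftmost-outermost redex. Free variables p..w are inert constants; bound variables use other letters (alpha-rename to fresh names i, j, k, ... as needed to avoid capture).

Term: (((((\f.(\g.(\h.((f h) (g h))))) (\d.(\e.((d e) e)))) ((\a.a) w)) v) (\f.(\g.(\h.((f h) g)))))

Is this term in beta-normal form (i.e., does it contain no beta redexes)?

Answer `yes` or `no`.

Answer: no

Derivation:
Term: (((((\f.(\g.(\h.((f h) (g h))))) (\d.(\e.((d e) e)))) ((\a.a) w)) v) (\f.(\g.(\h.((f h) g)))))
Found 2 beta redex(es).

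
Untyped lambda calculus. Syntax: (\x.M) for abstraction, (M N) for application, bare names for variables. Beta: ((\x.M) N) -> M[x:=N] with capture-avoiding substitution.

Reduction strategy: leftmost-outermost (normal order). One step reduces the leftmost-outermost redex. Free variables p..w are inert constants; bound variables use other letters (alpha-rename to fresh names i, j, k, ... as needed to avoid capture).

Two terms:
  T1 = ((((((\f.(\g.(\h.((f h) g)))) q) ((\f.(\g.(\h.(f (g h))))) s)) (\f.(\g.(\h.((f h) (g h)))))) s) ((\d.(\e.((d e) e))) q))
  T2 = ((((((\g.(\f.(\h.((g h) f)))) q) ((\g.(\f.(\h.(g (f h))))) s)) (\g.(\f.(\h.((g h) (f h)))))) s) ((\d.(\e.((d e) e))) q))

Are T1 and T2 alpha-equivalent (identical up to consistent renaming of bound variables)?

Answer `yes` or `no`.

Answer: yes

Derivation:
Term 1: ((((((\f.(\g.(\h.((f h) g)))) q) ((\f.(\g.(\h.(f (g h))))) s)) (\f.(\g.(\h.((f h) (g h)))))) s) ((\d.(\e.((d e) e))) q))
Term 2: ((((((\g.(\f.(\h.((g h) f)))) q) ((\g.(\f.(\h.(g (f h))))) s)) (\g.(\f.(\h.((g h) (f h)))))) s) ((\d.(\e.((d e) e))) q))
Alpha-equivalence: compare structure up to binder renaming.
Result: True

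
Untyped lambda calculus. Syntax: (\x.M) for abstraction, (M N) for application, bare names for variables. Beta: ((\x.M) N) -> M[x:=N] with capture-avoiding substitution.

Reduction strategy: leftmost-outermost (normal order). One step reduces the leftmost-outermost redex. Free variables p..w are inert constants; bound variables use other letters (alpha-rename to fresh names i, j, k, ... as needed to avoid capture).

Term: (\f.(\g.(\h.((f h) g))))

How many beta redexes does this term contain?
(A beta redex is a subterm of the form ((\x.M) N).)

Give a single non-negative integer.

Term: (\f.(\g.(\h.((f h) g))))
  (no redexes)
Total redexes: 0

Answer: 0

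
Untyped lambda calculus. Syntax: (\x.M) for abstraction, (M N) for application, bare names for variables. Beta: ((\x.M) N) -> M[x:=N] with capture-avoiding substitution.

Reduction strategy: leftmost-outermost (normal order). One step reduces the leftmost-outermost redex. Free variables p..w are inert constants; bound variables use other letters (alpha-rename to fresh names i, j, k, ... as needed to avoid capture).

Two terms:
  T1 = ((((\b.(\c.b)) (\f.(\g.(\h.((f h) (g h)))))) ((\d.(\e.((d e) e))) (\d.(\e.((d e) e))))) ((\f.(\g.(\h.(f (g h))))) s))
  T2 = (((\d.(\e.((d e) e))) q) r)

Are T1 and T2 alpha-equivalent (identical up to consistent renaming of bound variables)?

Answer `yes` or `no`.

Term 1: ((((\b.(\c.b)) (\f.(\g.(\h.((f h) (g h)))))) ((\d.(\e.((d e) e))) (\d.(\e.((d e) e))))) ((\f.(\g.(\h.(f (g h))))) s))
Term 2: (((\d.(\e.((d e) e))) q) r)
Alpha-equivalence: compare structure up to binder renaming.
Result: False

Answer: no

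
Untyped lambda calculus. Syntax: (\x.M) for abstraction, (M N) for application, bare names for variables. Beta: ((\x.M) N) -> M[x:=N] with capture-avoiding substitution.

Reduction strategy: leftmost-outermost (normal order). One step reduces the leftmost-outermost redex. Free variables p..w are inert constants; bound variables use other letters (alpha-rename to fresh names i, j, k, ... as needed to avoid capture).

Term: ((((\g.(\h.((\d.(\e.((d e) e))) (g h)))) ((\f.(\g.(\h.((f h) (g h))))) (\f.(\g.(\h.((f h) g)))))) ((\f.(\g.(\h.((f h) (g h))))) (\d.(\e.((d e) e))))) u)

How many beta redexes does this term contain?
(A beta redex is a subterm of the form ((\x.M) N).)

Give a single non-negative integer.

Term: ((((\g.(\h.((\d.(\e.((d e) e))) (g h)))) ((\f.(\g.(\h.((f h) (g h))))) (\f.(\g.(\h.((f h) g)))))) ((\f.(\g.(\h.((f h) (g h))))) (\d.(\e.((d e) e))))) u)
  Redex: ((\g.(\h.((\d.(\e.((d e) e))) (g h)))) ((\f.(\g.(\h.((f h) (g h))))) (\f.(\g.(\h.((f h) g))))))
  Redex: ((\d.(\e.((d e) e))) (g h))
  Redex: ((\f.(\g.(\h.((f h) (g h))))) (\f.(\g.(\h.((f h) g)))))
  Redex: ((\f.(\g.(\h.((f h) (g h))))) (\d.(\e.((d e) e))))
Total redexes: 4

Answer: 4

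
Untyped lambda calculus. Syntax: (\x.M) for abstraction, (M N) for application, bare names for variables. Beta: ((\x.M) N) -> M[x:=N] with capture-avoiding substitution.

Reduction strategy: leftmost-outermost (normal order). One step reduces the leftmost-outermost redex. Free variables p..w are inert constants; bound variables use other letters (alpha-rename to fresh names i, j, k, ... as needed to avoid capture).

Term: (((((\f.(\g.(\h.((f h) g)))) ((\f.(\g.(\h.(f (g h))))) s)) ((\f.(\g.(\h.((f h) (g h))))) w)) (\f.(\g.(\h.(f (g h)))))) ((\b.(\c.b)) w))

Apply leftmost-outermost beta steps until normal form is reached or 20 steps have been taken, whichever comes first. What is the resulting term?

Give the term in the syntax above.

Step 0: (((((\f.(\g.(\h.((f h) g)))) ((\f.(\g.(\h.(f (g h))))) s)) ((\f.(\g.(\h.((f h) (g h))))) w)) (\f.(\g.(\h.(f (g h)))))) ((\b.(\c.b)) w))
Step 1: ((((\g.(\h.((((\f.(\g.(\h.(f (g h))))) s) h) g))) ((\f.(\g.(\h.((f h) (g h))))) w)) (\f.(\g.(\h.(f (g h)))))) ((\b.(\c.b)) w))
Step 2: (((\h.((((\f.(\g.(\h.(f (g h))))) s) h) ((\f.(\g.(\h.((f h) (g h))))) w))) (\f.(\g.(\h.(f (g h)))))) ((\b.(\c.b)) w))
Step 3: (((((\f.(\g.(\h.(f (g h))))) s) (\f.(\g.(\h.(f (g h)))))) ((\f.(\g.(\h.((f h) (g h))))) w)) ((\b.(\c.b)) w))
Step 4: ((((\g.(\h.(s (g h)))) (\f.(\g.(\h.(f (g h)))))) ((\f.(\g.(\h.((f h) (g h))))) w)) ((\b.(\c.b)) w))
Step 5: (((\h.(s ((\f.(\g.(\h.(f (g h))))) h))) ((\f.(\g.(\h.((f h) (g h))))) w)) ((\b.(\c.b)) w))
Step 6: ((s ((\f.(\g.(\h.(f (g h))))) ((\f.(\g.(\h.((f h) (g h))))) w))) ((\b.(\c.b)) w))
Step 7: ((s (\g.(\h.(((\f.(\g.(\h.((f h) (g h))))) w) (g h))))) ((\b.(\c.b)) w))
Step 8: ((s (\g.(\h.((\g.(\h.((w h) (g h)))) (g h))))) ((\b.(\c.b)) w))
Step 9: ((s (\g.(\h.(\i.((w i) ((g h) i)))))) ((\b.(\c.b)) w))
Step 10: ((s (\g.(\h.(\i.((w i) ((g h) i)))))) (\c.w))

Answer: ((s (\g.(\h.(\i.((w i) ((g h) i)))))) (\c.w))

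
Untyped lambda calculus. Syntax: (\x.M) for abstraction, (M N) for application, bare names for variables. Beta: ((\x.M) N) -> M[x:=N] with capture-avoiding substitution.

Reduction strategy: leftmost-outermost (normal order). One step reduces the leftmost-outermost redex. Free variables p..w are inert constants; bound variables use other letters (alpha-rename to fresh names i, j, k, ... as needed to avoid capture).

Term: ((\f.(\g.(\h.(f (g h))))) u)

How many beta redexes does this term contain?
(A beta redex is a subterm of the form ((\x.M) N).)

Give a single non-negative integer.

Term: ((\f.(\g.(\h.(f (g h))))) u)
  Redex: ((\f.(\g.(\h.(f (g h))))) u)
Total redexes: 1

Answer: 1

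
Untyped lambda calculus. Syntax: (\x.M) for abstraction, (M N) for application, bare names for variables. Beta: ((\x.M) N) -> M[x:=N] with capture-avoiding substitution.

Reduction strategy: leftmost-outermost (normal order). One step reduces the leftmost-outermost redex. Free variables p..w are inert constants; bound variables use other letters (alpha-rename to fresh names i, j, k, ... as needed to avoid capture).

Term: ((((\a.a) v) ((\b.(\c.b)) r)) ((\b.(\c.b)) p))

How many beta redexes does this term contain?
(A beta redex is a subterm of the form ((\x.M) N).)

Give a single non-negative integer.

Answer: 3

Derivation:
Term: ((((\a.a) v) ((\b.(\c.b)) r)) ((\b.(\c.b)) p))
  Redex: ((\a.a) v)
  Redex: ((\b.(\c.b)) r)
  Redex: ((\b.(\c.b)) p)
Total redexes: 3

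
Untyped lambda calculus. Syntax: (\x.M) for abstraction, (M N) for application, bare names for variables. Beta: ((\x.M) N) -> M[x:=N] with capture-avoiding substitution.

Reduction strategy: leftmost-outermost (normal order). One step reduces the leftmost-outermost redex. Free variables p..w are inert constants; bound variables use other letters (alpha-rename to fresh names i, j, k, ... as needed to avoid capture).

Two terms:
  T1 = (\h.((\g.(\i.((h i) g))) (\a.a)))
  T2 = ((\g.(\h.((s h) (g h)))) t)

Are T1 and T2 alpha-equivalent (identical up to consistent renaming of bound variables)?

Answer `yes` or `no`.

Answer: no

Derivation:
Term 1: (\h.((\g.(\i.((h i) g))) (\a.a)))
Term 2: ((\g.(\h.((s h) (g h)))) t)
Alpha-equivalence: compare structure up to binder renaming.
Result: False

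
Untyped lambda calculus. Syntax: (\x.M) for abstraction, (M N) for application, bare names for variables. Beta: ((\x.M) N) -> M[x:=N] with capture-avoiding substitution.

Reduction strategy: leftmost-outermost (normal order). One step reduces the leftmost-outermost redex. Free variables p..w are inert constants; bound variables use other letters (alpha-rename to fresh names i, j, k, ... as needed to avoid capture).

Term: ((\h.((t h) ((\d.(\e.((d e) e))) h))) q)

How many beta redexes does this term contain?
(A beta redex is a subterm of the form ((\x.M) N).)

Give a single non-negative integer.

Answer: 2

Derivation:
Term: ((\h.((t h) ((\d.(\e.((d e) e))) h))) q)
  Redex: ((\h.((t h) ((\d.(\e.((d e) e))) h))) q)
  Redex: ((\d.(\e.((d e) e))) h)
Total redexes: 2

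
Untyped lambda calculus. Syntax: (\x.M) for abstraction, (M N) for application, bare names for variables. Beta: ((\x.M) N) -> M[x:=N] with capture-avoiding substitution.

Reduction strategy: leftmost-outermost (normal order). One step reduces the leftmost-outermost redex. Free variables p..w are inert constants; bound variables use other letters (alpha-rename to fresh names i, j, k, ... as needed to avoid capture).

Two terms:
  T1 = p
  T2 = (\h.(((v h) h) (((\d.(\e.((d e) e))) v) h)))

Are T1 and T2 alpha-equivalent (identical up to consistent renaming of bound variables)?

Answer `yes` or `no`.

Answer: no

Derivation:
Term 1: p
Term 2: (\h.(((v h) h) (((\d.(\e.((d e) e))) v) h)))
Alpha-equivalence: compare structure up to binder renaming.
Result: False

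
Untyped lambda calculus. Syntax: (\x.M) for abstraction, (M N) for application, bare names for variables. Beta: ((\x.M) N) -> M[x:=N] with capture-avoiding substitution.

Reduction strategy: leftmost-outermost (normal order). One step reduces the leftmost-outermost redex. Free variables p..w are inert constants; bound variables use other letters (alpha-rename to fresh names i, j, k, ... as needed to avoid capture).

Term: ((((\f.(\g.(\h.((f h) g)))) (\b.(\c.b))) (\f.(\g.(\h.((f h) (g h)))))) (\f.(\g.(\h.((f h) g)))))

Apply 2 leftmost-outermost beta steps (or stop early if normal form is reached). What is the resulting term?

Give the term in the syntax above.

Step 0: ((((\f.(\g.(\h.((f h) g)))) (\b.(\c.b))) (\f.(\g.(\h.((f h) (g h)))))) (\f.(\g.(\h.((f h) g)))))
Step 1: (((\g.(\h.(((\b.(\c.b)) h) g))) (\f.(\g.(\h.((f h) (g h)))))) (\f.(\g.(\h.((f h) g)))))
Step 2: ((\h.(((\b.(\c.b)) h) (\f.(\g.(\h.((f h) (g h))))))) (\f.(\g.(\h.((f h) g)))))

Answer: ((\h.(((\b.(\c.b)) h) (\f.(\g.(\h.((f h) (g h))))))) (\f.(\g.(\h.((f h) g)))))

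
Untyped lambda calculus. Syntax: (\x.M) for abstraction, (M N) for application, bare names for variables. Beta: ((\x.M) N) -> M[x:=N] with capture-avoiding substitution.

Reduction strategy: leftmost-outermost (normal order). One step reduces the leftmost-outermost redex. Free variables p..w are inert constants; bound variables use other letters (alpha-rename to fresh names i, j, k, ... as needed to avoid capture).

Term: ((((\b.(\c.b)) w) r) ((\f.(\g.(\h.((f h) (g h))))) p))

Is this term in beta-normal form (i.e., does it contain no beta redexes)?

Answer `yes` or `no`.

Answer: no

Derivation:
Term: ((((\b.(\c.b)) w) r) ((\f.(\g.(\h.((f h) (g h))))) p))
Found 2 beta redex(es).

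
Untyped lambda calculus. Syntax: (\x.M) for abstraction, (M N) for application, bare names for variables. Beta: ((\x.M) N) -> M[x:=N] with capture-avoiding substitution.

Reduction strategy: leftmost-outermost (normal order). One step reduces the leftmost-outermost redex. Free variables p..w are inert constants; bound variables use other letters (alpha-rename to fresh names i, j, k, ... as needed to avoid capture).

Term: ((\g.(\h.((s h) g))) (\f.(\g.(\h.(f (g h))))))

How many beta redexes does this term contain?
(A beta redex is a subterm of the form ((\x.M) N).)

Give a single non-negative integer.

Term: ((\g.(\h.((s h) g))) (\f.(\g.(\h.(f (g h))))))
  Redex: ((\g.(\h.((s h) g))) (\f.(\g.(\h.(f (g h))))))
Total redexes: 1

Answer: 1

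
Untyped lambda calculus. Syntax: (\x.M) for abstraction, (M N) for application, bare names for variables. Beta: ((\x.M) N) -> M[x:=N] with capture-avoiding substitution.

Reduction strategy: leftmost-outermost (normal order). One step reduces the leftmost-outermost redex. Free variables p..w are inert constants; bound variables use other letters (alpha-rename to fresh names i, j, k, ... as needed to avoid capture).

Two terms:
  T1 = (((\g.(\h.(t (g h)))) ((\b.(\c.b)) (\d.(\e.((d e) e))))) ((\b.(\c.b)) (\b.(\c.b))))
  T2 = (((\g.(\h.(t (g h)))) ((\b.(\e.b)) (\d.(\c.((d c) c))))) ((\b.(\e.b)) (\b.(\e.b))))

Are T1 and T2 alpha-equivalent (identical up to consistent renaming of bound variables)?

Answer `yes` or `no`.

Answer: yes

Derivation:
Term 1: (((\g.(\h.(t (g h)))) ((\b.(\c.b)) (\d.(\e.((d e) e))))) ((\b.(\c.b)) (\b.(\c.b))))
Term 2: (((\g.(\h.(t (g h)))) ((\b.(\e.b)) (\d.(\c.((d c) c))))) ((\b.(\e.b)) (\b.(\e.b))))
Alpha-equivalence: compare structure up to binder renaming.
Result: True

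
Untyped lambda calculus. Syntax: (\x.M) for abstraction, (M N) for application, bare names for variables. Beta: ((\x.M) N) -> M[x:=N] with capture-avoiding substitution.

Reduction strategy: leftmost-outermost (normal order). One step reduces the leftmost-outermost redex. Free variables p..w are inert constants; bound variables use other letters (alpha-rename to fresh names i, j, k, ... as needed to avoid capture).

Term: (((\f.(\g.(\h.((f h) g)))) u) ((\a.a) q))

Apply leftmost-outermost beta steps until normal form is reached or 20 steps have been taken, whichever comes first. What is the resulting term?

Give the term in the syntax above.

Step 0: (((\f.(\g.(\h.((f h) g)))) u) ((\a.a) q))
Step 1: ((\g.(\h.((u h) g))) ((\a.a) q))
Step 2: (\h.((u h) ((\a.a) q)))
Step 3: (\h.((u h) q))

Answer: (\h.((u h) q))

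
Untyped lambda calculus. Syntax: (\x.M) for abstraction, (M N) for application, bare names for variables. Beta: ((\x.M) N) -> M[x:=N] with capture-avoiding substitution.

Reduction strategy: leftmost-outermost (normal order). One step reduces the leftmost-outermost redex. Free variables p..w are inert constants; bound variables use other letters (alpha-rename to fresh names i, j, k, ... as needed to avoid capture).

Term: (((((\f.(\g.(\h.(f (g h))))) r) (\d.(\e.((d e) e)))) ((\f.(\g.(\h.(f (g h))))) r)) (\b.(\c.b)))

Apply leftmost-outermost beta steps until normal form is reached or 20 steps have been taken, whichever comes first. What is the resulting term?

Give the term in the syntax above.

Answer: ((r (\e.(r (e e)))) (\b.(\c.b)))

Derivation:
Step 0: (((((\f.(\g.(\h.(f (g h))))) r) (\d.(\e.((d e) e)))) ((\f.(\g.(\h.(f (g h))))) r)) (\b.(\c.b)))
Step 1: ((((\g.(\h.(r (g h)))) (\d.(\e.((d e) e)))) ((\f.(\g.(\h.(f (g h))))) r)) (\b.(\c.b)))
Step 2: (((\h.(r ((\d.(\e.((d e) e))) h))) ((\f.(\g.(\h.(f (g h))))) r)) (\b.(\c.b)))
Step 3: ((r ((\d.(\e.((d e) e))) ((\f.(\g.(\h.(f (g h))))) r))) (\b.(\c.b)))
Step 4: ((r (\e.((((\f.(\g.(\h.(f (g h))))) r) e) e))) (\b.(\c.b)))
Step 5: ((r (\e.(((\g.(\h.(r (g h)))) e) e))) (\b.(\c.b)))
Step 6: ((r (\e.((\h.(r (e h))) e))) (\b.(\c.b)))
Step 7: ((r (\e.(r (e e)))) (\b.(\c.b)))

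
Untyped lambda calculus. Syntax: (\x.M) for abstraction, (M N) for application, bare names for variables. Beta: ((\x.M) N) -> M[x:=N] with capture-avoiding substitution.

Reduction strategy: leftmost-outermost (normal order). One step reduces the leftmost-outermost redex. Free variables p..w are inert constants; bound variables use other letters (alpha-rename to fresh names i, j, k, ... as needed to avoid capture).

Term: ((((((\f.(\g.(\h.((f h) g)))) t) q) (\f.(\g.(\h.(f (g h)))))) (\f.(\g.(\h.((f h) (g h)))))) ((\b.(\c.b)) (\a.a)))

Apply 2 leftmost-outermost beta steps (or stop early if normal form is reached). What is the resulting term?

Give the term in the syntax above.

Answer: ((((\h.((t h) q)) (\f.(\g.(\h.(f (g h)))))) (\f.(\g.(\h.((f h) (g h)))))) ((\b.(\c.b)) (\a.a)))

Derivation:
Step 0: ((((((\f.(\g.(\h.((f h) g)))) t) q) (\f.(\g.(\h.(f (g h)))))) (\f.(\g.(\h.((f h) (g h)))))) ((\b.(\c.b)) (\a.a)))
Step 1: (((((\g.(\h.((t h) g))) q) (\f.(\g.(\h.(f (g h)))))) (\f.(\g.(\h.((f h) (g h)))))) ((\b.(\c.b)) (\a.a)))
Step 2: ((((\h.((t h) q)) (\f.(\g.(\h.(f (g h)))))) (\f.(\g.(\h.((f h) (g h)))))) ((\b.(\c.b)) (\a.a)))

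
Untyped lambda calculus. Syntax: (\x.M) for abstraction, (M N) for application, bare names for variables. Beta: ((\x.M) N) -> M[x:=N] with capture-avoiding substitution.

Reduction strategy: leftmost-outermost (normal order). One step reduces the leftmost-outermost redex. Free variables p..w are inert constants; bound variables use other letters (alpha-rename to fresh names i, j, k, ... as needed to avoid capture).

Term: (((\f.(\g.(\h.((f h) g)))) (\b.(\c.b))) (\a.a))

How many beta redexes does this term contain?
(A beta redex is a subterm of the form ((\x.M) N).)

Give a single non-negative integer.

Answer: 1

Derivation:
Term: (((\f.(\g.(\h.((f h) g)))) (\b.(\c.b))) (\a.a))
  Redex: ((\f.(\g.(\h.((f h) g)))) (\b.(\c.b)))
Total redexes: 1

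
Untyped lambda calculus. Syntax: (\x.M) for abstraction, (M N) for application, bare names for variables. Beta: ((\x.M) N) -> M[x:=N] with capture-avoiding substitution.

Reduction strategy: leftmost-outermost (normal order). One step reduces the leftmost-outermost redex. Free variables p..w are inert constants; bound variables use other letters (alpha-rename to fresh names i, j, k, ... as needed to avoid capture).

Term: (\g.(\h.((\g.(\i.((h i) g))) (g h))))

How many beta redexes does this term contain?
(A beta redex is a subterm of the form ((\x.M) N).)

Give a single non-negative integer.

Term: (\g.(\h.((\g.(\i.((h i) g))) (g h))))
  Redex: ((\g.(\i.((h i) g))) (g h))
Total redexes: 1

Answer: 1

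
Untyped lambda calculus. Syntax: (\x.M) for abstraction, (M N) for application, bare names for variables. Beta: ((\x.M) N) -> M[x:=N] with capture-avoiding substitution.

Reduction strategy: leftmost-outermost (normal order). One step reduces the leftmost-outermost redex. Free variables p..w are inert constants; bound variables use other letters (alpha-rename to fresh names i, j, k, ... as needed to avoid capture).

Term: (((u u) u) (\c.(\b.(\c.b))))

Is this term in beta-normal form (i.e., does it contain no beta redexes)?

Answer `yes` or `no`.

Term: (((u u) u) (\c.(\b.(\c.b))))
No beta redexes found.

Answer: yes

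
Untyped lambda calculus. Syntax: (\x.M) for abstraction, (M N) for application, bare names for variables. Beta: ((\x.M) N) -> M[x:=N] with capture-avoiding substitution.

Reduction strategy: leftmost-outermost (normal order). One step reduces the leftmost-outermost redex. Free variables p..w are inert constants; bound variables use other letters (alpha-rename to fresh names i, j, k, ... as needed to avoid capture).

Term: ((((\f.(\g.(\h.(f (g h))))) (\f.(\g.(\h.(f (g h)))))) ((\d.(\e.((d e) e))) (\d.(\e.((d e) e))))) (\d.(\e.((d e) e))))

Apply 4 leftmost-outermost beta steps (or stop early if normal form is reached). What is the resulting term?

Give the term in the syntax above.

Step 0: ((((\f.(\g.(\h.(f (g h))))) (\f.(\g.(\h.(f (g h)))))) ((\d.(\e.((d e) e))) (\d.(\e.((d e) e))))) (\d.(\e.((d e) e))))
Step 1: (((\g.(\h.((\f.(\g.(\h.(f (g h))))) (g h)))) ((\d.(\e.((d e) e))) (\d.(\e.((d e) e))))) (\d.(\e.((d e) e))))
Step 2: ((\h.((\f.(\g.(\h.(f (g h))))) (((\d.(\e.((d e) e))) (\d.(\e.((d e) e)))) h))) (\d.(\e.((d e) e))))
Step 3: ((\f.(\g.(\h.(f (g h))))) (((\d.(\e.((d e) e))) (\d.(\e.((d e) e)))) (\d.(\e.((d e) e)))))
Step 4: (\g.(\h.((((\d.(\e.((d e) e))) (\d.(\e.((d e) e)))) (\d.(\e.((d e) e)))) (g h))))

Answer: (\g.(\h.((((\d.(\e.((d e) e))) (\d.(\e.((d e) e)))) (\d.(\e.((d e) e)))) (g h))))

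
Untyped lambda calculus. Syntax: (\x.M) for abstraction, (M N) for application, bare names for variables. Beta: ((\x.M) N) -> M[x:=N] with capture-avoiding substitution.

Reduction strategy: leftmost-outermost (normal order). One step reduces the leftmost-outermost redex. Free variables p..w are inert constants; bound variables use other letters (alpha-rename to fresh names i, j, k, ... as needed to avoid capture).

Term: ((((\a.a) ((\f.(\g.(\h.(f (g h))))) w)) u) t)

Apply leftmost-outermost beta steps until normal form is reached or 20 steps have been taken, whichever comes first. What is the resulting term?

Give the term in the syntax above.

Step 0: ((((\a.a) ((\f.(\g.(\h.(f (g h))))) w)) u) t)
Step 1: ((((\f.(\g.(\h.(f (g h))))) w) u) t)
Step 2: (((\g.(\h.(w (g h)))) u) t)
Step 3: ((\h.(w (u h))) t)
Step 4: (w (u t))

Answer: (w (u t))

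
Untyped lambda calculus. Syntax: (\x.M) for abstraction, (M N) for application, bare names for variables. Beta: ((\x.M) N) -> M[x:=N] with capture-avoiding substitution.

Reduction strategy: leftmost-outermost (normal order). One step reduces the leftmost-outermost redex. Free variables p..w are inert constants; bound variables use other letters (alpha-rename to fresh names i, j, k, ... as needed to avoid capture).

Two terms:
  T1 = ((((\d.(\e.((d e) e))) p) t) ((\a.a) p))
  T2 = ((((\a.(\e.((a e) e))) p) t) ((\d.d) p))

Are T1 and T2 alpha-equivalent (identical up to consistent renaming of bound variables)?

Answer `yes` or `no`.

Term 1: ((((\d.(\e.((d e) e))) p) t) ((\a.a) p))
Term 2: ((((\a.(\e.((a e) e))) p) t) ((\d.d) p))
Alpha-equivalence: compare structure up to binder renaming.
Result: True

Answer: yes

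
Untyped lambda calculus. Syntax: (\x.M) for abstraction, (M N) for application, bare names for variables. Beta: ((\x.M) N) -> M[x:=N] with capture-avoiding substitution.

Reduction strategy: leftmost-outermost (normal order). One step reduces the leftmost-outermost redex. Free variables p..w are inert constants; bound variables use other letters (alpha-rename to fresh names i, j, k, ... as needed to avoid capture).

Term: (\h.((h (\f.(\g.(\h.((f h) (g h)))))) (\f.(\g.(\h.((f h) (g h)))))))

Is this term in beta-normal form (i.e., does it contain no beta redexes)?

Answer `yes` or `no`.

Answer: yes

Derivation:
Term: (\h.((h (\f.(\g.(\h.((f h) (g h)))))) (\f.(\g.(\h.((f h) (g h)))))))
No beta redexes found.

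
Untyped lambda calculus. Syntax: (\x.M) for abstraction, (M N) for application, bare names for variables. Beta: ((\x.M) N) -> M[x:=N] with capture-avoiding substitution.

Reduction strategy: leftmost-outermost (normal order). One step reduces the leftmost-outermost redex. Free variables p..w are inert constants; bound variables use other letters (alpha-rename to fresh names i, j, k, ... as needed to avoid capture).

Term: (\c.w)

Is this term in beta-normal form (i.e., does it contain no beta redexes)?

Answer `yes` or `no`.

Term: (\c.w)
No beta redexes found.

Answer: yes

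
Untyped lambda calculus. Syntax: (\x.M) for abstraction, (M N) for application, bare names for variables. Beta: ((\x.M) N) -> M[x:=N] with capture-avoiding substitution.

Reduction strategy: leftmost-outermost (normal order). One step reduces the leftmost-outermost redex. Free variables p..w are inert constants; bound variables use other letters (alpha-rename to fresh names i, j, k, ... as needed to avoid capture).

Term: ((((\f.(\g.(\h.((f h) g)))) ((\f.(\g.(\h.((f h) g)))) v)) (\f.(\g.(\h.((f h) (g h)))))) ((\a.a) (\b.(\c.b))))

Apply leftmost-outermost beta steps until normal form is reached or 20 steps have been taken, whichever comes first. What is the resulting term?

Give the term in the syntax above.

Step 0: ((((\f.(\g.(\h.((f h) g)))) ((\f.(\g.(\h.((f h) g)))) v)) (\f.(\g.(\h.((f h) (g h)))))) ((\a.a) (\b.(\c.b))))
Step 1: (((\g.(\h.((((\f.(\g.(\h.((f h) g)))) v) h) g))) (\f.(\g.(\h.((f h) (g h)))))) ((\a.a) (\b.(\c.b))))
Step 2: ((\h.((((\f.(\g.(\h.((f h) g)))) v) h) (\f.(\g.(\h.((f h) (g h))))))) ((\a.a) (\b.(\c.b))))
Step 3: ((((\f.(\g.(\h.((f h) g)))) v) ((\a.a) (\b.(\c.b)))) (\f.(\g.(\h.((f h) (g h))))))
Step 4: (((\g.(\h.((v h) g))) ((\a.a) (\b.(\c.b)))) (\f.(\g.(\h.((f h) (g h))))))
Step 5: ((\h.((v h) ((\a.a) (\b.(\c.b))))) (\f.(\g.(\h.((f h) (g h))))))
Step 6: ((v (\f.(\g.(\h.((f h) (g h)))))) ((\a.a) (\b.(\c.b))))
Step 7: ((v (\f.(\g.(\h.((f h) (g h)))))) (\b.(\c.b)))

Answer: ((v (\f.(\g.(\h.((f h) (g h)))))) (\b.(\c.b)))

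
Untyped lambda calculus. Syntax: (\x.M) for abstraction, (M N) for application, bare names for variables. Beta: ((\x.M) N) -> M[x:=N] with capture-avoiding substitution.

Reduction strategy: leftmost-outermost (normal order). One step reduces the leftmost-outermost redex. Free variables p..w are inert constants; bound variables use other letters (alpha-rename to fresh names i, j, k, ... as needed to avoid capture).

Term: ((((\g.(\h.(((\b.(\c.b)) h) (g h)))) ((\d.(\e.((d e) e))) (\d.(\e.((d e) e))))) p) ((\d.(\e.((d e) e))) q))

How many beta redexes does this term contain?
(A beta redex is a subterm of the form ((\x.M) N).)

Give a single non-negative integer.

Answer: 4

Derivation:
Term: ((((\g.(\h.(((\b.(\c.b)) h) (g h)))) ((\d.(\e.((d e) e))) (\d.(\e.((d e) e))))) p) ((\d.(\e.((d e) e))) q))
  Redex: ((\g.(\h.(((\b.(\c.b)) h) (g h)))) ((\d.(\e.((d e) e))) (\d.(\e.((d e) e)))))
  Redex: ((\b.(\c.b)) h)
  Redex: ((\d.(\e.((d e) e))) (\d.(\e.((d e) e))))
  Redex: ((\d.(\e.((d e) e))) q)
Total redexes: 4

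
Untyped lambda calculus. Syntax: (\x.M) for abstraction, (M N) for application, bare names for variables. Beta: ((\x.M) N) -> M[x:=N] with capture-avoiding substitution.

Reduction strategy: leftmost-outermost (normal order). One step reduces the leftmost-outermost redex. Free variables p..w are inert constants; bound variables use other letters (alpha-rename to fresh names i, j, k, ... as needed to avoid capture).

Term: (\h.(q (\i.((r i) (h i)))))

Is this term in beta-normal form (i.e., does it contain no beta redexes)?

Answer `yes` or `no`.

Term: (\h.(q (\i.((r i) (h i)))))
No beta redexes found.

Answer: yes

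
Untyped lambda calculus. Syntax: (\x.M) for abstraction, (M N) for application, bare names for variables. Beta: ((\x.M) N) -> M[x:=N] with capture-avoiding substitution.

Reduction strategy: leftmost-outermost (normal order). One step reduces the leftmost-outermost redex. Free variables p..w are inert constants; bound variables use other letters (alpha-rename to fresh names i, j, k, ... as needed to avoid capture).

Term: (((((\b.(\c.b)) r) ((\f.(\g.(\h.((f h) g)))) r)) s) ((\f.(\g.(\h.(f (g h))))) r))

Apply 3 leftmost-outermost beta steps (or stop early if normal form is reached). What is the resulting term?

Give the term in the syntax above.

Answer: ((r s) (\g.(\h.(r (g h)))))

Derivation:
Step 0: (((((\b.(\c.b)) r) ((\f.(\g.(\h.((f h) g)))) r)) s) ((\f.(\g.(\h.(f (g h))))) r))
Step 1: ((((\c.r) ((\f.(\g.(\h.((f h) g)))) r)) s) ((\f.(\g.(\h.(f (g h))))) r))
Step 2: ((r s) ((\f.(\g.(\h.(f (g h))))) r))
Step 3: ((r s) (\g.(\h.(r (g h)))))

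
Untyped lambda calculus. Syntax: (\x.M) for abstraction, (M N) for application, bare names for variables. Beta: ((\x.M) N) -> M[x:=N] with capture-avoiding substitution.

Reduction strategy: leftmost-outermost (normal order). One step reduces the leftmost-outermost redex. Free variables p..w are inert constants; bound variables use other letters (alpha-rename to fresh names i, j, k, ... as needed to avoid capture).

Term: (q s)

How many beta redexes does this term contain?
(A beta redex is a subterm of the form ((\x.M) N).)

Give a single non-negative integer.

Answer: 0

Derivation:
Term: (q s)
  (no redexes)
Total redexes: 0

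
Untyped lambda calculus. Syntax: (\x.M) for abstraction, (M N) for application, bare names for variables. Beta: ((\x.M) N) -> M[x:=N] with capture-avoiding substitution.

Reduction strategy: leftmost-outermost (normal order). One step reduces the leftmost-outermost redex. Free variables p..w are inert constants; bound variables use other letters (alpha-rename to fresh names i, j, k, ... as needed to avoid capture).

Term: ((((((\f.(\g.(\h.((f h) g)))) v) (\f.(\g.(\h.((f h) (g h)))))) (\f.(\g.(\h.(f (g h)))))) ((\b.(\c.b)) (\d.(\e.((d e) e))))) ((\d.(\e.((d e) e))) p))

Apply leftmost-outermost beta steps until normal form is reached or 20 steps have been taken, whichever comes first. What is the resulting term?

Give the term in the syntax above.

Answer: ((((v (\f.(\g.(\h.(f (g h)))))) (\f.(\g.(\h.((f h) (g h)))))) (\c.(\d.(\e.((d e) e))))) (\e.((p e) e)))

Derivation:
Step 0: ((((((\f.(\g.(\h.((f h) g)))) v) (\f.(\g.(\h.((f h) (g h)))))) (\f.(\g.(\h.(f (g h)))))) ((\b.(\c.b)) (\d.(\e.((d e) e))))) ((\d.(\e.((d e) e))) p))
Step 1: (((((\g.(\h.((v h) g))) (\f.(\g.(\h.((f h) (g h)))))) (\f.(\g.(\h.(f (g h)))))) ((\b.(\c.b)) (\d.(\e.((d e) e))))) ((\d.(\e.((d e) e))) p))
Step 2: ((((\h.((v h) (\f.(\g.(\h.((f h) (g h))))))) (\f.(\g.(\h.(f (g h)))))) ((\b.(\c.b)) (\d.(\e.((d e) e))))) ((\d.(\e.((d e) e))) p))
Step 3: ((((v (\f.(\g.(\h.(f (g h)))))) (\f.(\g.(\h.((f h) (g h)))))) ((\b.(\c.b)) (\d.(\e.((d e) e))))) ((\d.(\e.((d e) e))) p))
Step 4: ((((v (\f.(\g.(\h.(f (g h)))))) (\f.(\g.(\h.((f h) (g h)))))) (\c.(\d.(\e.((d e) e))))) ((\d.(\e.((d e) e))) p))
Step 5: ((((v (\f.(\g.(\h.(f (g h)))))) (\f.(\g.(\h.((f h) (g h)))))) (\c.(\d.(\e.((d e) e))))) (\e.((p e) e)))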